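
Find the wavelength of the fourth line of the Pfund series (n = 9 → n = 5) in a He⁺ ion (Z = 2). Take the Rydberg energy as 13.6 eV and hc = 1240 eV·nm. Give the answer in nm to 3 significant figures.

824 nm

The Pfund series terminates on n_f = 5; the fourth line has n_i = 5+4 = 9.
ΔE = 54.40 × (1/5² − 1/9²) = 1.504 eV.
λ = 1240 / 1.504 = 824 nm.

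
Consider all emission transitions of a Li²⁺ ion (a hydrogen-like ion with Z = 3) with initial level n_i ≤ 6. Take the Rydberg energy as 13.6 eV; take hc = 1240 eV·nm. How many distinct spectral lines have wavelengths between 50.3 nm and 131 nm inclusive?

3

Enumerate all n_i → n_f pairs with 1 ≤ n_f < n_i ≤ 6 and compute λ = 1240 / [13.6·9·(1/n_f² − 1/n_i²)].
Lines falling in [50.3, 131] nm: 4→2 (54.03 nm), 3→2 (72.94 nm), 6→3 (121.6 nm).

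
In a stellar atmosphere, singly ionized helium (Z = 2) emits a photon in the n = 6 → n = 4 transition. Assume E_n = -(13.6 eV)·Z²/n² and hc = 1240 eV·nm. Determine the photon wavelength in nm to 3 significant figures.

For Z = 2 the level energies scale as Z², so the effective Rydberg energy is 13.6 × 4 = 54.40 eV.
ΔE = 54.40 × (1/4² − 1/6²) = 54.40 × 0.03472 = 1.889 eV.
λ = hc/ΔE = 1240 / 1.889 = 656 nm.

656 nm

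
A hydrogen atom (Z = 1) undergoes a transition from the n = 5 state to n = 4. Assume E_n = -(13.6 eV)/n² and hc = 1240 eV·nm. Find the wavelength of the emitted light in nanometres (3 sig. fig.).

ΔE = 13.60 × (1/4² − 1/5²) = 13.60 × 0.02250 = 0.3060 eV.
λ = hc/ΔE = 1240 / 0.3060 = 4050 nm.

4050 nm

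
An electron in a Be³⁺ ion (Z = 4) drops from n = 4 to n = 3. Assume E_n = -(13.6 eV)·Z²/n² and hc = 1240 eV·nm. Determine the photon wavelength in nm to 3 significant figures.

For Z = 4 the level energies scale as Z², so the effective Rydberg energy is 13.6 × 16 = 217.6 eV.
ΔE = 217.6 × (1/3² − 1/4²) = 217.6 × 0.04861 = 10.58 eV.
λ = hc/ΔE = 1240 / 10.58 = 117 nm.

117 nm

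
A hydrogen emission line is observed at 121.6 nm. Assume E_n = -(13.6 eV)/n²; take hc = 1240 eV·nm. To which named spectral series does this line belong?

ΔE = 1240/121.6 = 10.20 eV.
This matches 13.6 × (1/1² − 1/2²), so n_f = 1: the Lyman series.

Lyman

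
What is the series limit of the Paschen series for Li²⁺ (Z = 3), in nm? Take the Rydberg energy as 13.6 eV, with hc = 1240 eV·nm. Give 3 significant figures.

The Paschen series has lower level n_f = 3; the series limit corresponds to n_i → ∞.
ΔE_max = 13.6 × 9 / 3² = 13.60 eV.
λ_min = 1240 / 13.60 = 91.2 nm.

91.2 nm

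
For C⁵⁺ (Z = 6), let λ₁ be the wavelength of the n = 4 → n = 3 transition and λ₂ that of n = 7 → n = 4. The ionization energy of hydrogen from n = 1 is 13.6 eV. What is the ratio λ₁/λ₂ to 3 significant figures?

0.866

λ ∝ 1/ΔE ∝ 1/(1/n_f² − 1/n_i²), and the Z² and hc factors cancel in the ratio.
λ₁/λ₂ = (1/4² − 1/7²)/(1/3² − 1/4²) = 0.04209/0.04861 = 0.866.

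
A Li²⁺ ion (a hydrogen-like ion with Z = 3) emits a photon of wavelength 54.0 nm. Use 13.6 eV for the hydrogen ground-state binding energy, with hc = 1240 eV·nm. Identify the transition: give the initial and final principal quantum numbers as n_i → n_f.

The photon energy is ΔE = hc/λ = 1240 / 54.0 = 22.96 eV.
With Z = 3, ΔE = 122.4 × (1/n_f² − 1/n_i²), so 1/n_f² − 1/n_i² = 0.1876.
Trying n_f = 2 gives 1/n_i² = 0.06239, i.e. n_i ≈ 4; this pair matches.

n_i = 4, n_f = 2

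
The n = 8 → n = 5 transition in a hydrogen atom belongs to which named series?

Pfund

The series is set by the lower level: n_f = 5 is the Pfund series.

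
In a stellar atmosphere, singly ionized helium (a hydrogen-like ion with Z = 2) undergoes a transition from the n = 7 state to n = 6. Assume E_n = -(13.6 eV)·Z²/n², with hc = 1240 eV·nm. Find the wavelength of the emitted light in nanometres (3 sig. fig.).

3090 nm

For Z = 2 the level energies scale as Z², so the effective Rydberg energy is 13.6 × 4 = 54.40 eV.
ΔE = 54.40 × (1/6² − 1/7²) = 54.40 × 0.007370 = 0.4009 eV.
λ = hc/ΔE = 1240 / 0.4009 = 3090 nm.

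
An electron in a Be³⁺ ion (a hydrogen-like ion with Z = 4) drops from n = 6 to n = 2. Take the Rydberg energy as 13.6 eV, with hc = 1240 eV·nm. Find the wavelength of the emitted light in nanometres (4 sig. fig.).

25.64 nm

For Z = 4 the level energies scale as Z², so the effective Rydberg energy is 13.6 × 16 = 217.6 eV.
ΔE = 217.6 × (1/2² − 1/6²) = 217.6 × 0.2222 = 48.36 eV.
λ = hc/ΔE = 1240 / 48.36 = 25.64 nm.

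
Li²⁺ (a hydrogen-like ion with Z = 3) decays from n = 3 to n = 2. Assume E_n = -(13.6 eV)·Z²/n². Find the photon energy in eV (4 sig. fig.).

The Bohr energies scale as Z², so for Z = 3: E_n = −122.4/n² eV.
E_3 = −122.4/9 = −13.60 eV and E_2 = −122.4/4 = −30.60 eV.
The photon energy is |E_3 − E_2| = 17.00 eV.

17.00 eV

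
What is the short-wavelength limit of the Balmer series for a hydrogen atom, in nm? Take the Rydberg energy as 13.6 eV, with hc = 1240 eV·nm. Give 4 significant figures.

364.7 nm

The Balmer series has lower level n_f = 2; the series limit corresponds to n_i → ∞.
ΔE_max = 13.6 × 1 / 2² = 3.400 eV.
λ_min = 1240 / 3.400 = 364.7 nm.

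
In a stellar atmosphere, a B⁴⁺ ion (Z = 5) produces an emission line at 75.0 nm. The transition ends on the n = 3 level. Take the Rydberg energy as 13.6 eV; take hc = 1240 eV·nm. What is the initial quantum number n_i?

n_i = 4

The photon energy is ΔE = hc/λ = 1240 / 75.0 = 16.53 eV.
With Z = 5, ΔE = 340.0 × (1/n_f² − 1/n_i²), so 1/n_f² − 1/n_i² = 0.04863.
With n_f = 3: 1/n_i² = 1/9 − 0.04863 = 0.06248, so n_i ≈ 4.00.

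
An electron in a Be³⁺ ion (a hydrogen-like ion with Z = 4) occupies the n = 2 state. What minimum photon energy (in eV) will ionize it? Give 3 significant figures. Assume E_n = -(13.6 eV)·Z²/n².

54.4 eV

E_n = −13.6 Z²/n² = −217.6/n² eV for Z = 4.
E_2 = −217.6/4 = −54.4 eV, so ionization (to E = 0) requires 54.4 eV.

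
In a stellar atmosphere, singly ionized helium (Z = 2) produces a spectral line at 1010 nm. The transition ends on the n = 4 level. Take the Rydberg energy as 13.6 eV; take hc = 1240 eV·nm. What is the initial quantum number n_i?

The photon energy is ΔE = hc/λ = 1240 / 1010 = 1.228 eV.
With Z = 2, ΔE = 54.40 × (1/n_f² − 1/n_i²), so 1/n_f² − 1/n_i² = 0.02257.
With n_f = 4: 1/n_i² = 1/16 − 0.02257 = 0.03993, so n_i ≈ 5.00.

n_i = 5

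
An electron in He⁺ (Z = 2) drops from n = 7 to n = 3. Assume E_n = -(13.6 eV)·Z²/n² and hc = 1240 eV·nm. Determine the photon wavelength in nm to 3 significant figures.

For Z = 2 the level energies scale as Z², so the effective Rydberg energy is 13.6 × 4 = 54.40 eV.
ΔE = 54.40 × (1/3² − 1/7²) = 54.40 × 0.09070 = 4.934 eV.
λ = hc/ΔE = 1240 / 4.934 = 251 nm.

251 nm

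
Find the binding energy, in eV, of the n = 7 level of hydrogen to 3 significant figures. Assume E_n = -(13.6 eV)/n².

0.278 eV

E_7 = −13.60/49 = −0.278 eV, so ionization (to E = 0) requires 0.278 eV.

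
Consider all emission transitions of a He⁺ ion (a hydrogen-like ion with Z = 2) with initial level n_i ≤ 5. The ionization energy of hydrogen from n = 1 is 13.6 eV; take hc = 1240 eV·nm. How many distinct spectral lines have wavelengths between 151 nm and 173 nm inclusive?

1

Enumerate all n_i → n_f pairs with 1 ≤ n_f < n_i ≤ 5 and compute λ = 1240 / [13.6·4·(1/n_f² − 1/n_i²)].
Lines falling in [151, 173] nm: 3→2 (164.1 nm).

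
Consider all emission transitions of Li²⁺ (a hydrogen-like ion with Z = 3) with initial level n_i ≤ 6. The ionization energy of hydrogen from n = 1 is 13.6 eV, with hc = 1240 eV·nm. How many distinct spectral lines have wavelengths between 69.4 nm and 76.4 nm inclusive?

Enumerate all n_i → n_f pairs with 1 ≤ n_f < n_i ≤ 6 and compute λ = 1240 / [13.6·9·(1/n_f² − 1/n_i²)].
Lines falling in [69.4, 76.4] nm: 3→2 (72.94 nm).

1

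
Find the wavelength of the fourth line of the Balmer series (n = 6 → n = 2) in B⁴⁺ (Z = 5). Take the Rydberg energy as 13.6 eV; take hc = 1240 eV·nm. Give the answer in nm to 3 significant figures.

The Balmer series terminates on n_f = 2; the fourth line has n_i = 2+4 = 6.
ΔE = 340.0 × (1/2² − 1/6²) = 75.56 eV.
λ = 1240 / 75.56 = 16.4 nm.

16.4 nm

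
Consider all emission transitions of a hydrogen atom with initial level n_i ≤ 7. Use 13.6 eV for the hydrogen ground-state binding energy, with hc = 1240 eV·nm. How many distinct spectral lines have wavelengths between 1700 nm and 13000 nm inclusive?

Enumerate all n_i → n_f pairs with 1 ≤ n_f < n_i ≤ 7 and compute λ = 1240 / [13.6·1·(1/n_f² − 1/n_i²)].
Lines falling in [1700, 13000] nm: 4→3 (1876 nm), 7→4 (2166 nm), 6→4 (2626 nm), 5→4 (4052 nm), 7→5 (4654 nm), 6→5 (7460 nm), 7→6 (12370 nm).

7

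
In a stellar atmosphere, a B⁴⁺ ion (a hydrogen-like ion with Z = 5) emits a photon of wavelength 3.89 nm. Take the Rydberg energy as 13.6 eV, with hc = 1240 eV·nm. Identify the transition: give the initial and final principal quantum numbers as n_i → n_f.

The photon energy is ΔE = hc/λ = 1240 / 3.89 = 318.8 eV.
With Z = 5, ΔE = 340.0 × (1/n_f² − 1/n_i²), so 1/n_f² − 1/n_i² = 0.9375.
Trying n_f = 1 gives 1/n_i² = 0.06245, i.e. n_i ≈ 4; this pair matches.

n_i = 4, n_f = 1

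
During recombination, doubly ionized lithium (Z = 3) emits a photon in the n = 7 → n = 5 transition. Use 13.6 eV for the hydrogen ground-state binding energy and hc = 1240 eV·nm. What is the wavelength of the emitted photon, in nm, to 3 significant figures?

517 nm

For Z = 3 the level energies scale as Z², so the effective Rydberg energy is 13.6 × 9 = 122.4 eV.
ΔE = 122.4 × (1/5² − 1/7²) = 122.4 × 0.01959 = 2.398 eV.
λ = hc/ΔE = 1240 / 2.398 = 517 nm.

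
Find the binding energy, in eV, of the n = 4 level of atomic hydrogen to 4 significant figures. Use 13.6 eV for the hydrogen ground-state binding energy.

E_4 = −13.60/16 = −0.8500 eV, so ionization (to E = 0) requires 0.8500 eV.

0.8500 eV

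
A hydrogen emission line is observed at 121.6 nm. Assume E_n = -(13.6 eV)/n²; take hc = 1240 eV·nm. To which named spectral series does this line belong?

Lyman

ΔE = 1240/121.6 = 10.20 eV.
This matches 13.6 × (1/1² − 1/2²), so n_f = 1: the Lyman series.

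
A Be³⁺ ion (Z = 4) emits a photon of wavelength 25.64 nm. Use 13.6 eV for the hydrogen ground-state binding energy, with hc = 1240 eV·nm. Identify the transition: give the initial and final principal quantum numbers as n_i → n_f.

The photon energy is ΔE = hc/λ = 1240 / 25.64 = 48.36 eV.
With Z = 4, ΔE = 217.6 × (1/n_f² − 1/n_i²), so 1/n_f² − 1/n_i² = 0.2223.
Trying n_f = 2 gives 1/n_i² = 0.02775, i.e. n_i ≈ 6; this pair matches.

n_i = 6, n_f = 2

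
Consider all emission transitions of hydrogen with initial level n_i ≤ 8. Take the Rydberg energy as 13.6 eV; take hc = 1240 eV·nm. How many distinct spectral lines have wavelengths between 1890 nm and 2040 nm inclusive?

1

Enumerate all n_i → n_f pairs with 1 ≤ n_f < n_i ≤ 8 and compute λ = 1240 / [13.6·1·(1/n_f² − 1/n_i²)].
Lines falling in [1890, 2040] nm: 8→4 (1945 nm).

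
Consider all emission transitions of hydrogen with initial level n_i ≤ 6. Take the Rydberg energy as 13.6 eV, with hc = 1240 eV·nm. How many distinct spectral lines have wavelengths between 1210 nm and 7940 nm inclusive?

5

Enumerate all n_i → n_f pairs with 1 ≤ n_f < n_i ≤ 6 and compute λ = 1240 / [13.6·1·(1/n_f² − 1/n_i²)].
Lines falling in [1210, 7940] nm: 5→3 (1282 nm), 4→3 (1876 nm), 6→4 (2626 nm), 5→4 (4052 nm), 6→5 (7460 nm).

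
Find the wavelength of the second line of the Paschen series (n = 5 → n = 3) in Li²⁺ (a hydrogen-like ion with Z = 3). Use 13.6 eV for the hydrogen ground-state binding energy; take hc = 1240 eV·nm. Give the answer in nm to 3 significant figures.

142 nm

The Paschen series terminates on n_f = 3; the second line has n_i = 3+2 = 5.
ΔE = 122.4 × (1/3² − 1/5²) = 8.704 eV.
λ = 1240 / 8.704 = 142 nm.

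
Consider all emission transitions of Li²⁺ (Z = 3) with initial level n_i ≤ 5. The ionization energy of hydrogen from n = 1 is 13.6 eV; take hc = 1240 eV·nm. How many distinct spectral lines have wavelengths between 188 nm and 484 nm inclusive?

Enumerate all n_i → n_f pairs with 1 ≤ n_f < n_i ≤ 5 and compute λ = 1240 / [13.6·9·(1/n_f² − 1/n_i²)].
Lines falling in [188, 484] nm: 4→3 (208.4 nm), 5→4 (450.3 nm).

2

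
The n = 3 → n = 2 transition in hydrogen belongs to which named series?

Balmer

The series is set by the lower level: n_f = 2 is the Balmer series.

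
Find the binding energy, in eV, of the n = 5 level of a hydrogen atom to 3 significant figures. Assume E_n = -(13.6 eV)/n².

0.544 eV

E_5 = −13.60/25 = −0.544 eV, so ionization (to E = 0) requires 0.544 eV.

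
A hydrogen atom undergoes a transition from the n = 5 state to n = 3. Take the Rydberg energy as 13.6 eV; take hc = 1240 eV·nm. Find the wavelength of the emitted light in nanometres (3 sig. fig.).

1280 nm

ΔE = 13.60 × (1/3² − 1/5²) = 13.60 × 0.07111 = 0.9671 eV.
λ = hc/ΔE = 1240 / 0.9671 = 1280 nm.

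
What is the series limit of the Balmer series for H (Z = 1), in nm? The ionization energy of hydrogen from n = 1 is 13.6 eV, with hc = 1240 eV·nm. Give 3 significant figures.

365 nm

The Balmer series has lower level n_f = 2; the series limit corresponds to n_i → ∞.
ΔE_max = 13.6 × 1 / 2² = 3.400 eV.
λ_min = 1240 / 3.400 = 365 nm.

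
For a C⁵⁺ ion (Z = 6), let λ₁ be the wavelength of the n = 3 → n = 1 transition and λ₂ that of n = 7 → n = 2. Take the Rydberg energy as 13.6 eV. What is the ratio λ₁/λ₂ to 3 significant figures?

0.258

λ ∝ 1/ΔE ∝ 1/(1/n_f² − 1/n_i²), and the Z² and hc factors cancel in the ratio.
λ₁/λ₂ = (1/2² − 1/7²)/(1/1² − 1/3²) = 0.2296/0.8889 = 0.258.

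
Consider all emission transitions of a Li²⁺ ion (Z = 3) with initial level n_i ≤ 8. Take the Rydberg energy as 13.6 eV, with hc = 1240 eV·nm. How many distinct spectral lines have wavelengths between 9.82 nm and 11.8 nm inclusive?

Enumerate all n_i → n_f pairs with 1 ≤ n_f < n_i ≤ 8 and compute λ = 1240 / [13.6·9·(1/n_f² − 1/n_i²)].
Lines falling in [9.82, 11.8] nm: 8→1 (10.29 nm), 7→1 (10.34 nm), 6→1 (10.42 nm), 5→1 (10.55 nm), 4→1 (10.81 nm), 3→1 (11.40 nm).

6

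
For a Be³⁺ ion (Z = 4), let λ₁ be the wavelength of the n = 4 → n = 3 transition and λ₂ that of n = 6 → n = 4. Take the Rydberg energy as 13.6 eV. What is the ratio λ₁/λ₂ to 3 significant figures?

λ ∝ 1/ΔE ∝ 1/(1/n_f² − 1/n_i²), and the Z² and hc factors cancel in the ratio.
λ₁/λ₂ = (1/4² − 1/6²)/(1/3² − 1/4²) = 0.03472/0.04861 = 0.714.

0.714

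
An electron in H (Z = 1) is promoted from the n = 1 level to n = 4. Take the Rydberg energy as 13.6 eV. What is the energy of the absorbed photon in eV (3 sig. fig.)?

E_4 = −13.60/16 = −0.8500 eV and E_1 = −13.60/1 = −13.60 eV.
The photon energy is |E_4 − E_1| = 12.8 eV.

12.8 eV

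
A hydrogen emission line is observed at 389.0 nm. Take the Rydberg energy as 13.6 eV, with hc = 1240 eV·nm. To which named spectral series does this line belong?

Balmer

ΔE = 1240/389.0 = 3.188 eV.
This matches 13.6 × (1/2² − 1/8²), so n_f = 2: the Balmer series.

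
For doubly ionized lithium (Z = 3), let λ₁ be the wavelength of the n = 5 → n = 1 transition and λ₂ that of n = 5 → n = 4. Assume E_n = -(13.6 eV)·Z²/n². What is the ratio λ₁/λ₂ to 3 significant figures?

λ ∝ 1/ΔE ∝ 1/(1/n_f² − 1/n_i²), and the Z² and hc factors cancel in the ratio.
λ₁/λ₂ = (1/4² − 1/5²)/(1/1² − 1/5²) = 0.02250/0.9600 = 0.0234.

0.0234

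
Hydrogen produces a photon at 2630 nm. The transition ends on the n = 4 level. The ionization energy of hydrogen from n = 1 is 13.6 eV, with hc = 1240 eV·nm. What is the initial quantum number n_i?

n_i = 6

The photon energy is ΔE = hc/λ = 1240 / 2630 = 0.4715 eV.
With Z = 1, ΔE = 13.60 × (1/n_f² − 1/n_i²), so 1/n_f² − 1/n_i² = 0.03467.
With n_f = 4: 1/n_i² = 1/16 − 0.03467 = 0.02783, so n_i ≈ 5.99.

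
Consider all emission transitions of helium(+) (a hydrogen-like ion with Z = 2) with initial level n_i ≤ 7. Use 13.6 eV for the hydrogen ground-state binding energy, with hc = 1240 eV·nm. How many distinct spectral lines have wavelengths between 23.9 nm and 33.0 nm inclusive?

3

Enumerate all n_i → n_f pairs with 1 ≤ n_f < n_i ≤ 7 and compute λ = 1240 / [13.6·4·(1/n_f² − 1/n_i²)].
Lines falling in [23.9, 33.0] nm: 4→1 (24.31 nm), 3→1 (25.64 nm), 2→1 (30.39 nm).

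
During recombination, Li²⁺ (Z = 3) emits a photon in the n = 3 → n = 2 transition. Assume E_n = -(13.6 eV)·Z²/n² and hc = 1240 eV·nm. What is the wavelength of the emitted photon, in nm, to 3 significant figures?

72.9 nm

For Z = 3 the level energies scale as Z², so the effective Rydberg energy is 13.6 × 9 = 122.4 eV.
ΔE = 122.4 × (1/2² − 1/3²) = 122.4 × 0.1389 = 17.00 eV.
λ = hc/ΔE = 1240 / 17.00 = 72.9 nm.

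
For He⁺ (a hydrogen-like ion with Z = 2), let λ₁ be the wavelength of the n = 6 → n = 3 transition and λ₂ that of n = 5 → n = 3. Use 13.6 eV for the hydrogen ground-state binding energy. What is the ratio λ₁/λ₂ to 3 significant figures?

λ ∝ 1/ΔE ∝ 1/(1/n_f² − 1/n_i²), and the Z² and hc factors cancel in the ratio.
λ₁/λ₂ = (1/3² − 1/5²)/(1/3² − 1/6²) = 0.07111/0.08333 = 0.853.

0.853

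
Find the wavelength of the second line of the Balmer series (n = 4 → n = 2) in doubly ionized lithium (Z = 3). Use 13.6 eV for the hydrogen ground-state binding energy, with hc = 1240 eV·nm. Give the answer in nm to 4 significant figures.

54.03 nm

The Balmer series terminates on n_f = 2; the second line has n_i = 2+2 = 4.
ΔE = 122.4 × (1/2² − 1/4²) = 22.95 eV.
λ = 1240 / 22.95 = 54.03 nm.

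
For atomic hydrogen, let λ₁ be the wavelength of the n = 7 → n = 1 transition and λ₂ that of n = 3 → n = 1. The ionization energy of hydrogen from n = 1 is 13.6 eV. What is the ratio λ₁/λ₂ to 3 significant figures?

λ ∝ 1/ΔE ∝ 1/(1/n_f² − 1/n_i²), and the Z² and hc factors cancel in the ratio.
λ₁/λ₂ = (1/1² − 1/3²)/(1/1² − 1/7²) = 0.8889/0.9796 = 0.907.

0.907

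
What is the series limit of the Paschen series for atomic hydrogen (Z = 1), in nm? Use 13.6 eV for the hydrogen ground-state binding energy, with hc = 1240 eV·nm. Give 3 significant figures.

The Paschen series has lower level n_f = 3; the series limit corresponds to n_i → ∞.
ΔE_max = 13.6 × 1 / 3² = 1.511 eV.
λ_min = 1240 / 1.511 = 821 nm.

821 nm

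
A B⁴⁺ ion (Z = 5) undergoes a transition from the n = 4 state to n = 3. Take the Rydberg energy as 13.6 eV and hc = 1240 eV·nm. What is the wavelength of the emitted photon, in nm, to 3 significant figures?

For Z = 5 the level energies scale as Z², so the effective Rydberg energy is 13.6 × 25 = 340.0 eV.
ΔE = 340.0 × (1/3² − 1/4²) = 340.0 × 0.04861 = 16.53 eV.
λ = hc/ΔE = 1240 / 16.53 = 75.0 nm.

75.0 nm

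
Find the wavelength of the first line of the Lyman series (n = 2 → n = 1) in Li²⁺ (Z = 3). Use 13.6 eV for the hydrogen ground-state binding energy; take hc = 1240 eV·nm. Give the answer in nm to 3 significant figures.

13.5 nm

The Lyman series terminates on n_f = 1; the first line has n_i = 1+1 = 2.
ΔE = 122.4 × (1/1² − 1/2²) = 91.80 eV.
λ = 1240 / 91.80 = 13.5 nm.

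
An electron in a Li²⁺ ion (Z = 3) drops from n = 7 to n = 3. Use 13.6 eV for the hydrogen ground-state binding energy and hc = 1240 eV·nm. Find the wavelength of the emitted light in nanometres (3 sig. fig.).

112 nm

For Z = 3 the level energies scale as Z², so the effective Rydberg energy is 13.6 × 9 = 122.4 eV.
ΔE = 122.4 × (1/3² − 1/7²) = 122.4 × 0.09070 = 11.10 eV.
λ = hc/ΔE = 1240 / 11.10 = 112 nm.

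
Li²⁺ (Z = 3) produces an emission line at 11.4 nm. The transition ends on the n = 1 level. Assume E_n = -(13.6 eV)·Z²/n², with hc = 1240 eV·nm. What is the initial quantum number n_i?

The photon energy is ΔE = hc/λ = 1240 / 11.4 = 108.8 eV.
With Z = 3, ΔE = 122.4 × (1/n_f² − 1/n_i²), so 1/n_f² − 1/n_i² = 0.8887.
With n_f = 1: 1/n_i² = 1/1 − 0.8887 = 0.1113, so n_i ≈ 3.00.

n_i = 3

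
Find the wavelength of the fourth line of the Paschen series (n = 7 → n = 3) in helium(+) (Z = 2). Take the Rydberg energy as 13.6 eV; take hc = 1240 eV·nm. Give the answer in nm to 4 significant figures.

251.3 nm

The Paschen series terminates on n_f = 3; the fourth line has n_i = 3+4 = 7.
ΔE = 54.40 × (1/3² − 1/7²) = 4.934 eV.
λ = 1240 / 4.934 = 251.3 nm.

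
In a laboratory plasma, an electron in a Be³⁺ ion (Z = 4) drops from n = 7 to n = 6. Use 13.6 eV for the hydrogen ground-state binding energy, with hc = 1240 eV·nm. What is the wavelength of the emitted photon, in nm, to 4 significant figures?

773.2 nm

For Z = 4 the level energies scale as Z², so the effective Rydberg energy is 13.6 × 16 = 217.6 eV.
ΔE = 217.6 × (1/6² − 1/7²) = 217.6 × 0.007370 = 1.604 eV.
λ = hc/ΔE = 1240 / 1.604 = 773.2 nm.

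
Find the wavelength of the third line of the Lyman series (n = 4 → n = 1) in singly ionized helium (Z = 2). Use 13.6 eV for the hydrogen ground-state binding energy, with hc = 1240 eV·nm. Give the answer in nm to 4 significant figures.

The Lyman series terminates on n_f = 1; the third line has n_i = 1+3 = 4.
ΔE = 54.40 × (1/1² − 1/4²) = 51.00 eV.
λ = 1240 / 51.00 = 24.31 nm.

24.31 nm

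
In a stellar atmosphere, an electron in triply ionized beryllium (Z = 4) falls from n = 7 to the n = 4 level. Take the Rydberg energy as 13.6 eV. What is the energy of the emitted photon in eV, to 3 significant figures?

9.16 eV

The Bohr energies scale as Z², so for Z = 4: E_n = −217.6/n² eV.
E_7 = −217.6/49 = −4.441 eV and E_4 = −217.6/16 = −13.60 eV.
The photon energy is |E_7 − E_4| = 9.16 eV.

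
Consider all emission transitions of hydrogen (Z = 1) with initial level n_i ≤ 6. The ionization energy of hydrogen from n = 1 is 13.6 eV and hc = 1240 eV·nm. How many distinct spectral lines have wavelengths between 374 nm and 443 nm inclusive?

2

Enumerate all n_i → n_f pairs with 1 ≤ n_f < n_i ≤ 6 and compute λ = 1240 / [13.6·1·(1/n_f² − 1/n_i²)].
Lines falling in [374, 443] nm: 6→2 (410.3 nm), 5→2 (434.2 nm).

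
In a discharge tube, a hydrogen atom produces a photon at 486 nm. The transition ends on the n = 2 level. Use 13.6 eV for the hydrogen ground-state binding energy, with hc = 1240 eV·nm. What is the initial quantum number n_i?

The photon energy is ΔE = hc/λ = 1240 / 486 = 2.551 eV.
With Z = 1, ΔE = 13.60 × (1/n_f² − 1/n_i²), so 1/n_f² − 1/n_i² = 0.1876.
With n_f = 2: 1/n_i² = 1/4 − 0.1876 = 0.06239, so n_i ≈ 4.00.

n_i = 4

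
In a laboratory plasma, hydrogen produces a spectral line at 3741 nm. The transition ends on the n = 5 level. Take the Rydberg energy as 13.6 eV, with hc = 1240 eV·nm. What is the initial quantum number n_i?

n_i = 8

The photon energy is ΔE = hc/λ = 1240 / 3741 = 0.3315 eV.
With Z = 1, ΔE = 13.60 × (1/n_f² − 1/n_i²), so 1/n_f² − 1/n_i² = 0.02437.
With n_f = 5: 1/n_i² = 1/25 − 0.02437 = 0.01563, so n_i ≈ 8.00.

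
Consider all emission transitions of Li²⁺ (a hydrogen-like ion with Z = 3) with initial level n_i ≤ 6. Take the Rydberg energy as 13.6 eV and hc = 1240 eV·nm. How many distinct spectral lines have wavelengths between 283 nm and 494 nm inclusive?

Enumerate all n_i → n_f pairs with 1 ≤ n_f < n_i ≤ 6 and compute λ = 1240 / [13.6·9·(1/n_f² − 1/n_i²)].
Lines falling in [283, 494] nm: 6→4 (291.8 nm), 5→4 (450.3 nm).

2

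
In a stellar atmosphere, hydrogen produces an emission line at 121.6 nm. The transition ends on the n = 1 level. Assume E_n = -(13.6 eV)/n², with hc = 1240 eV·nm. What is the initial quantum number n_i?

n_i = 2

The photon energy is ΔE = hc/λ = 1240 / 121.6 = 10.20 eV.
With Z = 1, ΔE = 13.60 × (1/n_f² − 1/n_i²), so 1/n_f² − 1/n_i² = 0.7498.
With n_f = 1: 1/n_i² = 1/1 − 0.7498 = 0.2502, so n_i ≈ 2.00.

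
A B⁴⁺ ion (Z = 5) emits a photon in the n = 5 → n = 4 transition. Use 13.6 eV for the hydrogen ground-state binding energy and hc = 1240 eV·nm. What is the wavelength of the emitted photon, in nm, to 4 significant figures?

For Z = 5 the level energies scale as Z², so the effective Rydberg energy is 13.6 × 25 = 340.0 eV.
ΔE = 340.0 × (1/4² − 1/5²) = 340.0 × 0.02250 = 7.650 eV.
λ = hc/ΔE = 1240 / 7.650 = 162.1 nm.

162.1 nm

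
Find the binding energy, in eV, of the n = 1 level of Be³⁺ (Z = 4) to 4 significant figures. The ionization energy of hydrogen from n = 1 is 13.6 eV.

217.6 eV

E_n = −13.6 Z²/n² = −217.6/n² eV for Z = 4.
E_1 = −217.6/1 = −217.6 eV, so ionization (to E = 0) requires 217.6 eV.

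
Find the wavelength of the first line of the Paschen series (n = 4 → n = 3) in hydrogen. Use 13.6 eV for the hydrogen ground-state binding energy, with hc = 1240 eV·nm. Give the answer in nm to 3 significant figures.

The Paschen series terminates on n_f = 3; the first line has n_i = 3+1 = 4.
ΔE = 13.60 × (1/3² − 1/4²) = 0.6611 eV.
λ = 1240 / 0.6611 = 1880 nm.

1880 nm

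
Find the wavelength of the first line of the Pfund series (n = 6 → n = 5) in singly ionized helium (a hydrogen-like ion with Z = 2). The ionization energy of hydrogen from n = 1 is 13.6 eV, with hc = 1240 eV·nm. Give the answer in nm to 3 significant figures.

The Pfund series terminates on n_f = 5; the first line has n_i = 5+1 = 6.
ΔE = 54.40 × (1/5² − 1/6²) = 0.6649 eV.
λ = 1240 / 0.6649 = 1860 nm.

1860 nm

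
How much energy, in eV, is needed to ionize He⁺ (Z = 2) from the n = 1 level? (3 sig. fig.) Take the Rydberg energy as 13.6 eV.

E_n = −13.6 Z²/n² = −54.40/n² eV for Z = 2.
E_1 = −54.40/1 = −54.4 eV, so ionization (to E = 0) requires 54.4 eV.

54.4 eV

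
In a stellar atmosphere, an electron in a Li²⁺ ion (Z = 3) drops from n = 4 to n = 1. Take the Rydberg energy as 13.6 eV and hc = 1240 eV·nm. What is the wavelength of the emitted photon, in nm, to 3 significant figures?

10.8 nm

For Z = 3 the level energies scale as Z², so the effective Rydberg energy is 13.6 × 9 = 122.4 eV.
ΔE = 122.4 × (1/1² − 1/4²) = 122.4 × 0.9375 = 114.8 eV.
λ = hc/ΔE = 1240 / 114.8 = 10.8 nm.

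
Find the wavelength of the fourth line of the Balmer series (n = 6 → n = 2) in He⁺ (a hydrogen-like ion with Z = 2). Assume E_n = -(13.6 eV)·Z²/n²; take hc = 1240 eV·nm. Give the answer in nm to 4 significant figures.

The Balmer series terminates on n_f = 2; the fourth line has n_i = 2+4 = 6.
ΔE = 54.40 × (1/2² − 1/6²) = 12.09 eV.
λ = 1240 / 12.09 = 102.6 nm.

102.6 nm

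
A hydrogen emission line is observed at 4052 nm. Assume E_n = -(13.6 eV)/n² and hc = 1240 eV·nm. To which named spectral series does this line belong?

ΔE = 1240/4052 = 0.3060 eV.
This matches 13.6 × (1/4² − 1/5²), so n_f = 4: the Brackett series.

Brackett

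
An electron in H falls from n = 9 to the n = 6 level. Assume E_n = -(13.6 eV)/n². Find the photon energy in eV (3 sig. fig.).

0.210 eV

E_9 = −13.60/81 = −0.1679 eV and E_6 = −13.60/36 = −0.3778 eV.
The photon energy is |E_9 − E_6| = 0.210 eV.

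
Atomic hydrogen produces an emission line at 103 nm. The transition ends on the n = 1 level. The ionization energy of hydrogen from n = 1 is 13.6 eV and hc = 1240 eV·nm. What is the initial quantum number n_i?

n_i = 3

The photon energy is ΔE = hc/λ = 1240 / 103 = 12.04 eV.
With Z = 1, ΔE = 13.60 × (1/n_f² − 1/n_i²), so 1/n_f² − 1/n_i² = 0.8852.
With n_f = 1: 1/n_i² = 1/1 − 0.8852 = 0.1148, so n_i ≈ 2.95.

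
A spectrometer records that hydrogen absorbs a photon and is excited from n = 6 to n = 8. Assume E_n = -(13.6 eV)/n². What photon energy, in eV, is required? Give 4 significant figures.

0.1653 eV

E_8 = −13.60/64 = −0.2125 eV and E_6 = −13.60/36 = −0.3778 eV.
The photon energy is |E_8 − E_6| = 0.1653 eV.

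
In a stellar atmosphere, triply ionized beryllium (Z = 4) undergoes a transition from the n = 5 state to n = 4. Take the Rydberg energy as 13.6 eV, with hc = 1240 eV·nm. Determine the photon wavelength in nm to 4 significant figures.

253.3 nm

For Z = 4 the level energies scale as Z², so the effective Rydberg energy is 13.6 × 16 = 217.6 eV.
ΔE = 217.6 × (1/4² − 1/5²) = 217.6 × 0.02250 = 4.896 eV.
λ = hc/ΔE = 1240 / 4.896 = 253.3 nm.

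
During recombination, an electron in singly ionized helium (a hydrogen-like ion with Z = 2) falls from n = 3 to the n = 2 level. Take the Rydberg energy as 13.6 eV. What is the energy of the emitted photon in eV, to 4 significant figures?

7.556 eV

The Bohr energies scale as Z², so for Z = 2: E_n = −54.40/n² eV.
E_3 = −54.40/9 = −6.044 eV and E_2 = −54.40/4 = −13.60 eV.
The photon energy is |E_3 − E_2| = 7.556 eV.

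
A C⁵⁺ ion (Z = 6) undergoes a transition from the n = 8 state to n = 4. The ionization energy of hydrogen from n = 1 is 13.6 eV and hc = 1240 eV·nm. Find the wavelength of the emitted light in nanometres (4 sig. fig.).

54.03 nm

For Z = 6 the level energies scale as Z², so the effective Rydberg energy is 13.6 × 36 = 489.6 eV.
ΔE = 489.6 × (1/4² − 1/8²) = 489.6 × 0.04688 = 22.95 eV.
λ = hc/ΔE = 1240 / 22.95 = 54.03 nm.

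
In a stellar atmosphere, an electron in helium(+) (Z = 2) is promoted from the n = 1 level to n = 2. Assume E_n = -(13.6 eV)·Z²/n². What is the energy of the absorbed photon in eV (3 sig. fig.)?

The Bohr energies scale as Z², so for Z = 2: E_n = −54.40/n² eV.
E_2 = −54.40/4 = −13.60 eV and E_1 = −54.40/1 = −54.40 eV.
The photon energy is |E_2 − E_1| = 40.8 eV.

40.8 eV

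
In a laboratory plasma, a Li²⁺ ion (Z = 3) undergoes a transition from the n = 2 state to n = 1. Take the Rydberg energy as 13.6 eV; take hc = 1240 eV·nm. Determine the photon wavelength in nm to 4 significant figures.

For Z = 3 the level energies scale as Z², so the effective Rydberg energy is 13.6 × 9 = 122.4 eV.
ΔE = 122.4 × (1/1² − 1/2²) = 122.4 × 0.7500 = 91.80 eV.
λ = hc/ΔE = 1240 / 91.80 = 13.51 nm.

13.51 nm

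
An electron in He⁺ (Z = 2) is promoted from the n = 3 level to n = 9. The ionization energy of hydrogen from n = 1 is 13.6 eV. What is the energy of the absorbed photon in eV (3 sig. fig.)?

The Bohr energies scale as Z², so for Z = 2: E_n = −54.40/n² eV.
E_9 = −54.40/81 = −0.6716 eV and E_3 = −54.40/9 = −6.044 eV.
The photon energy is |E_9 − E_3| = 5.37 eV.

5.37 eV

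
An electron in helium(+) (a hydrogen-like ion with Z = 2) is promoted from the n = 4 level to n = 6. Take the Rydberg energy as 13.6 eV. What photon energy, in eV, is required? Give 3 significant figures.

The Bohr energies scale as Z², so for Z = 2: E_n = −54.40/n² eV.
E_6 = −54.40/36 = −1.511 eV and E_4 = −54.40/16 = −3.400 eV.
The photon energy is |E_6 − E_4| = 1.89 eV.

1.89 eV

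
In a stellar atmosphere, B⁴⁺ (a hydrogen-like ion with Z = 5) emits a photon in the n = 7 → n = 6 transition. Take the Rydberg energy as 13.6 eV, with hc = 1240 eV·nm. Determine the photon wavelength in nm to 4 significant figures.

494.9 nm

For Z = 5 the level energies scale as Z², so the effective Rydberg energy is 13.6 × 25 = 340.0 eV.
ΔE = 340.0 × (1/6² − 1/7²) = 340.0 × 0.007370 = 2.506 eV.
λ = hc/ΔE = 1240 / 2.506 = 494.9 nm.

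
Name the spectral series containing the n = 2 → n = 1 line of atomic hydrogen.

Lyman

The series is set by the lower level: n_f = 1 is the Lyman series.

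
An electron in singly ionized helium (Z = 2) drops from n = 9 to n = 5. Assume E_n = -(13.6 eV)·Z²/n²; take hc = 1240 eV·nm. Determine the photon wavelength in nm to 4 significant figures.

824.3 nm

For Z = 2 the level energies scale as Z², so the effective Rydberg energy is 13.6 × 4 = 54.40 eV.
ΔE = 54.40 × (1/5² − 1/9²) = 54.40 × 0.02765 = 1.504 eV.
λ = hc/ΔE = 1240 / 1.504 = 824.3 nm.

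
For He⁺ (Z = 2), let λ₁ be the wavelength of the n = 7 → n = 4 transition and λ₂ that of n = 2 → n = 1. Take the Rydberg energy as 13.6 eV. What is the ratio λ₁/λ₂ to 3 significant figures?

17.8

λ ∝ 1/ΔE ∝ 1/(1/n_f² − 1/n_i²), and the Z² and hc factors cancel in the ratio.
λ₁/λ₂ = (1/1² − 1/2²)/(1/4² − 1/7²) = 0.7500/0.04209 = 17.8.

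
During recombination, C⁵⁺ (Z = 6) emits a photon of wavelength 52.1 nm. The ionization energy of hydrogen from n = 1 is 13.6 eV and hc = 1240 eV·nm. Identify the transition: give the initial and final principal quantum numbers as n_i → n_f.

The photon energy is ΔE = hc/λ = 1240 / 52.1 = 23.80 eV.
With Z = 6, ΔE = 489.6 × (1/n_f² − 1/n_i²), so 1/n_f² − 1/n_i² = 0.04861.
Trying n_f = 3 gives 1/n_i² = 0.06250, i.e. n_i ≈ 4; this pair matches.

n_i = 4, n_f = 3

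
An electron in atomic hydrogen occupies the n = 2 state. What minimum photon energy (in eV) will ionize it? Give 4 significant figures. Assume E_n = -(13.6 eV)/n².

3.400 eV

E_2 = −13.60/4 = −3.400 eV, so ionization (to E = 0) requires 3.400 eV.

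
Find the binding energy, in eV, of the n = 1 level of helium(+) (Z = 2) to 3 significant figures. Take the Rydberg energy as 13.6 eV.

54.4 eV

E_n = −13.6 Z²/n² = −54.40/n² eV for Z = 2.
E_1 = −54.40/1 = −54.4 eV, so ionization (to E = 0) requires 54.4 eV.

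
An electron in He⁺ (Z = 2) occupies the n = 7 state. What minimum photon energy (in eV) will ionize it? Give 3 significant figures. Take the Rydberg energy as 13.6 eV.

1.11 eV

E_n = −13.6 Z²/n² = −54.40/n² eV for Z = 2.
E_7 = −54.40/49 = −1.11 eV, so ionization (to E = 0) requires 1.11 eV.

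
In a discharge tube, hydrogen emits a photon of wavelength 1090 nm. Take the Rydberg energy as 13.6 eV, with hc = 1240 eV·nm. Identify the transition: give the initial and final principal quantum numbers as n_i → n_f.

n_i = 6, n_f = 3

The photon energy is ΔE = hc/λ = 1240 / 1090 = 1.138 eV.
With Z = 1, ΔE = 13.60 × (1/n_f² − 1/n_i²), so 1/n_f² − 1/n_i² = 0.08365.
Trying n_f = 3 gives 1/n_i² = 0.02746, i.e. n_i ≈ 6; this pair matches.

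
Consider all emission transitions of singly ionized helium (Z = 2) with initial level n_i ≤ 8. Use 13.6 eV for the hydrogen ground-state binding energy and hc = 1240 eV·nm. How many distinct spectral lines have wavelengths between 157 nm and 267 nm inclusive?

3

Enumerate all n_i → n_f pairs with 1 ≤ n_f < n_i ≤ 8 and compute λ = 1240 / [13.6·4·(1/n_f² − 1/n_i²)].
Lines falling in [157, 267] nm: 3→2 (164.1 nm), 8→3 (238.7 nm), 7→3 (251.3 nm).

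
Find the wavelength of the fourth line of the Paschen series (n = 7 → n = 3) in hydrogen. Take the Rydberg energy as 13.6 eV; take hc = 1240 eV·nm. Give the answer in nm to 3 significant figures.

1010 nm

The Paschen series terminates on n_f = 3; the fourth line has n_i = 3+4 = 7.
ΔE = 13.60 × (1/3² − 1/7²) = 1.234 eV.
λ = 1240 / 1.234 = 1010 nm.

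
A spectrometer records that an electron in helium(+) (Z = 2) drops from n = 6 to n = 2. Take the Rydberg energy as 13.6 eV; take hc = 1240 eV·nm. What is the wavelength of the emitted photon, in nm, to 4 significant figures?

102.6 nm

For Z = 2 the level energies scale as Z², so the effective Rydberg energy is 13.6 × 4 = 54.40 eV.
ΔE = 54.40 × (1/2² − 1/6²) = 54.40 × 0.2222 = 12.09 eV.
λ = hc/ΔE = 1240 / 12.09 = 102.6 nm.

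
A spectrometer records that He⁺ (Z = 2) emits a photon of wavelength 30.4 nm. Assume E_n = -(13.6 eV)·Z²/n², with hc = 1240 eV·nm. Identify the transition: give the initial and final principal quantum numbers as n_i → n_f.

n_i = 2, n_f = 1

The photon energy is ΔE = hc/λ = 1240 / 30.4 = 40.79 eV.
With Z = 2, ΔE = 54.40 × (1/n_f² − 1/n_i²), so 1/n_f² − 1/n_i² = 0.7498.
Trying n_f = 1 gives 1/n_i² = 0.2502, i.e. n_i ≈ 2; this pair matches.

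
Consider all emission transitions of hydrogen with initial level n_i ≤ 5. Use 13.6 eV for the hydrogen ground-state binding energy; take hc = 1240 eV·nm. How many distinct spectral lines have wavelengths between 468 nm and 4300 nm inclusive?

Enumerate all n_i → n_f pairs with 1 ≤ n_f < n_i ≤ 5 and compute λ = 1240 / [13.6·1·(1/n_f² − 1/n_i²)].
Lines falling in [468, 4300] nm: 4→2 (486.3 nm), 3→2 (656.5 nm), 5→3 (1282 nm), 4→3 (1876 nm), 5→4 (4052 nm).

5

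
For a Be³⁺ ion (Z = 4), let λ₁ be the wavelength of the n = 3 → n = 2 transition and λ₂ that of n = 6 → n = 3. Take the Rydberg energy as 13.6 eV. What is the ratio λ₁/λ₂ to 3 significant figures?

0.600

λ ∝ 1/ΔE ∝ 1/(1/n_f² − 1/n_i²), and the Z² and hc factors cancel in the ratio.
λ₁/λ₂ = (1/3² − 1/6²)/(1/2² − 1/3²) = 0.08333/0.1389 = 0.600.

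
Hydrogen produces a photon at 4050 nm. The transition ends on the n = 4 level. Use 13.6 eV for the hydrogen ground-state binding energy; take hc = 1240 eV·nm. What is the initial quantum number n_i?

The photon energy is ΔE = hc/λ = 1240 / 4050 = 0.3062 eV.
With Z = 1, ΔE = 13.60 × (1/n_f² − 1/n_i²), so 1/n_f² − 1/n_i² = 0.02251.
With n_f = 4: 1/n_i² = 1/16 − 0.02251 = 0.03999, so n_i ≈ 5.00.

n_i = 5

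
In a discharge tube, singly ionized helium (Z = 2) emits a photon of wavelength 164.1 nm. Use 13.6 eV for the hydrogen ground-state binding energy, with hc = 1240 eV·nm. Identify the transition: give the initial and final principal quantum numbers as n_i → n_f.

n_i = 3, n_f = 2

The photon energy is ΔE = hc/λ = 1240 / 164.1 = 7.556 eV.
With Z = 2, ΔE = 54.40 × (1/n_f² − 1/n_i²), so 1/n_f² − 1/n_i² = 0.1389.
Trying n_f = 2 gives 1/n_i² = 0.1111, i.e. n_i ≈ 3; this pair matches.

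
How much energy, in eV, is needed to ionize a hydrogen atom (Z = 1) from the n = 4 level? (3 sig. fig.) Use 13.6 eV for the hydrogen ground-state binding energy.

E_4 = −13.60/16 = −0.850 eV, so ionization (to E = 0) requires 0.850 eV.

0.850 eV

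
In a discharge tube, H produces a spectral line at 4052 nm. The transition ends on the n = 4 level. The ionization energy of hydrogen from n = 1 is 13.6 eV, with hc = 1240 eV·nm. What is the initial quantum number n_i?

The photon energy is ΔE = hc/λ = 1240 / 4052 = 0.3060 eV.
With Z = 1, ΔE = 13.60 × (1/n_f² − 1/n_i²), so 1/n_f² − 1/n_i² = 0.02250.
With n_f = 4: 1/n_i² = 1/16 − 0.02250 = 0.04000, so n_i ≈ 5.00.

n_i = 5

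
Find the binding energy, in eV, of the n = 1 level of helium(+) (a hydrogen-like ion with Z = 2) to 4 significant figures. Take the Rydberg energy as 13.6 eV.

54.40 eV

E_n = −13.6 Z²/n² = −54.40/n² eV for Z = 2.
E_1 = −54.40/1 = −54.40 eV, so ionization (to E = 0) requires 54.40 eV.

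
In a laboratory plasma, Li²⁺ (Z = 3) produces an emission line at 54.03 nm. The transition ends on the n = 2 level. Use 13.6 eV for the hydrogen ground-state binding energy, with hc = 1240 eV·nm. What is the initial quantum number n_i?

The photon energy is ΔE = hc/λ = 1240 / 54.03 = 22.95 eV.
With Z = 3, ΔE = 122.4 × (1/n_f² − 1/n_i²), so 1/n_f² − 1/n_i² = 0.1875.
With n_f = 2: 1/n_i² = 1/4 − 0.1875 = 0.06250, so n_i ≈ 4.00.

n_i = 4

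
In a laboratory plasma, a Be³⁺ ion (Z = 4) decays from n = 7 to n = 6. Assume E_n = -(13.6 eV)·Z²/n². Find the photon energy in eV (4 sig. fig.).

The Bohr energies scale as Z², so for Z = 4: E_n = −217.6/n² eV.
E_7 = −217.6/49 = −4.441 eV and E_6 = −217.6/36 = −6.044 eV.
The photon energy is |E_7 − E_6| = 1.604 eV.

1.604 eV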